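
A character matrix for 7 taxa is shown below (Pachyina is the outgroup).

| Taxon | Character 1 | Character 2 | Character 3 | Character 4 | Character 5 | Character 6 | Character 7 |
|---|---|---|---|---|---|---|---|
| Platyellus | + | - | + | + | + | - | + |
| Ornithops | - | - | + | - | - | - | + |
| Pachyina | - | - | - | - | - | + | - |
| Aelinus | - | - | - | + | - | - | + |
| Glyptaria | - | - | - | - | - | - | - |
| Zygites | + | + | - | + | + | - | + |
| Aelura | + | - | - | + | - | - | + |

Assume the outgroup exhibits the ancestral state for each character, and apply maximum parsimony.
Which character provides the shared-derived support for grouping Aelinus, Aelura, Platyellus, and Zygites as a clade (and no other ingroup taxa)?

Character polarity is set by the outgroup: the derived state is whichever differs from the outgroup's state, so for Character 6 the derived state is '-', and for the remaining characters it is '+'.
Character 1 (derived state '+') is shared by Aelura, Platyellus, and Zygites — a synapomorphy uniting that clade.
Character 2 (derived state '+') is unique to Zygites (autapomorphy; uninformative for grouping).
Character 3 (state '+') occurs in Ornithops and Platyellus but conflicts with the nesting implied by the other characters — most parsimoniously interpreted as homoplasy.
Only Aelinus, Aelura, Platyellus, and Zygites show the derived state '+' for Character 4, supporting them as a clade.
Character 5: derived state '+' in Platyellus and Zygites only — synapomorphy for {Platyellus, Zygites}.
Character 6 (derived state '-') is shared by all ingroup taxa — unites the whole ingroup.
Character 7 (derived state '+') is shared by Aelinus, Aelura, Ornithops, Platyellus, and Zygites — a synapomorphy uniting that clade.
Most parsimonious ingroup topology: (((((Zygites,Platyellus),Aelura),Aelinus),Ornithops),Glyptaria).
The clade {Aelinus, Aelura, Platyellus, Zygites} is supported by Character 4: its derived state '+' occurs in exactly those taxa and in no other taxon (including the outgroup).

Character 4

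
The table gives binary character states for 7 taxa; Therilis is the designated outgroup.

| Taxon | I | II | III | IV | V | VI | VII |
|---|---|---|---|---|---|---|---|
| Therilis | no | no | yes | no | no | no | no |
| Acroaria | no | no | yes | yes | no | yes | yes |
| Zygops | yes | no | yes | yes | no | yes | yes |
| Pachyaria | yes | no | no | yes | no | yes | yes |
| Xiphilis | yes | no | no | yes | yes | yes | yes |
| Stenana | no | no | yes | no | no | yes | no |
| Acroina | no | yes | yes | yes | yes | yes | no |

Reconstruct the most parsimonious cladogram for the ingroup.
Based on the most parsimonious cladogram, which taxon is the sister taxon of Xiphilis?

Pachyaria

Character polarity is set by the outgroup: the derived state is whichever differs from the outgroup's state, so for III the derived state is 'no', and for the remaining characters it is 'yes'.
I: derived state 'yes' in Pachyaria, Xiphilis, and Zygops only — synapomorphy for {Pachyaria, Xiphilis, Zygops}.
II (derived state 'yes') is unique to Acroina (autapomorphy; uninformative for grouping).
III: derived state 'no' in Pachyaria and Xiphilis only — synapomorphy for {Pachyaria, Xiphilis}.
IV: derived state 'yes' in Acroaria, Acroina, Pachyaria, Xiphilis, and Zygops only — synapomorphy for {Acroaria, Acroina, Pachyaria, Xiphilis, Zygops}.
V groups Acroina and Xiphilis, which is incompatible with the clades supported by the remaining characters; treating it as convergent (homoplasy) costs fewer steps than any alternative tree.
All ingroup taxa share the derived state 'yes' for VI; it defines the ingroup but does not resolve relationships within it.
VII: derived state 'yes' in Acroaria, Pachyaria, Xiphilis, and Zygops only — synapomorphy for {Acroaria, Pachyaria, Xiphilis, Zygops}.
Most parsimonious ingroup topology: (((Acroaria,(Zygops,(Pachyaria,Xiphilis))),Acroina),Stenana).
Xiphilis and Pachyaria form a cherry on this tree, so they are sister taxa.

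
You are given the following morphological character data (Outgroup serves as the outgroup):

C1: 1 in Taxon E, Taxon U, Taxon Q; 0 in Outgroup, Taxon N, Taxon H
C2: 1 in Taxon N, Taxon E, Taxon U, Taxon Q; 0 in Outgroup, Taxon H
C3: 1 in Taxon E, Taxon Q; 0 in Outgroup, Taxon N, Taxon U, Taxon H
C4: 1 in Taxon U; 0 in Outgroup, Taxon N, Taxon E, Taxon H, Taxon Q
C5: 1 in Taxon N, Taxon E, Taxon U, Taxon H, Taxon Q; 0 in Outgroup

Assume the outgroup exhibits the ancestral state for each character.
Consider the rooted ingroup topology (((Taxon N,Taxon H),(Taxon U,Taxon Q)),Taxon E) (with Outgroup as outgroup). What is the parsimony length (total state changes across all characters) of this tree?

Map each character onto (((Taxon N,Taxon H),(Taxon U,Taxon Q)),Taxon E) (rooted by Outgroup) and count the minimum state changes it requires (Fitch parsimony):
C1: 2; C2: 2; C3: 2; C4: 1; C5: 1.
Total tree length = 8.

8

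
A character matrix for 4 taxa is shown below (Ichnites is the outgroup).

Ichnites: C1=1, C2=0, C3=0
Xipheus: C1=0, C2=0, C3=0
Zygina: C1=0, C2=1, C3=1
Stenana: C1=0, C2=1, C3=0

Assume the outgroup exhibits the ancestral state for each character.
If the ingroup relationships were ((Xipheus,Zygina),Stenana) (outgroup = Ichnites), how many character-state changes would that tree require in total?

4

Map each character onto ((Xipheus,Zygina),Stenana) (rooted by Ichnites) and count the minimum state changes it requires (Fitch parsimony):
C1: 1; C2: 2; C3: 1.
Total tree length = 4.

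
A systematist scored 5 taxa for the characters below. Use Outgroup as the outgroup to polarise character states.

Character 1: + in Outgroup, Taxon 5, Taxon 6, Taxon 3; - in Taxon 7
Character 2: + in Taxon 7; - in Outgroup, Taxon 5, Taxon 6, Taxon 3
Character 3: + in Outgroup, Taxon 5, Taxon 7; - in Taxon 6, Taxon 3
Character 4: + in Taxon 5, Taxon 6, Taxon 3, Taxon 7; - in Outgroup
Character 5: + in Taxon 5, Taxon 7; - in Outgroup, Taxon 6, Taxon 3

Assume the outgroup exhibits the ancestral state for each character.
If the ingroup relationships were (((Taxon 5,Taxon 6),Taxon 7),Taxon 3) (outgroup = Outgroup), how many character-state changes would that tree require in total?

Map each character onto (((Taxon 5,Taxon 6),Taxon 7),Taxon 3) (rooted by Outgroup) and count the minimum state changes it requires (Fitch parsimony):
Character 1: 1; Character 2: 1; Character 3: 2; Character 4: 1; Character 5: 2.
Total tree length = 7.

7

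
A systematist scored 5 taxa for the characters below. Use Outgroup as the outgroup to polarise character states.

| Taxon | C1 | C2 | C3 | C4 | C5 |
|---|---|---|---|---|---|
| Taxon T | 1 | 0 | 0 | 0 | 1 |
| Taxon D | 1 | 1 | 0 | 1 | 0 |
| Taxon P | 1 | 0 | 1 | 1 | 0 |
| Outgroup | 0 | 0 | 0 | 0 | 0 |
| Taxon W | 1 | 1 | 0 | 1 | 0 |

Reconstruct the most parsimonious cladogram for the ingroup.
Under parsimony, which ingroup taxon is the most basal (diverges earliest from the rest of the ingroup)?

The outgroup has state '0' for every character, so '1' is the derived state throughout.
C1 (derived state '1') is shared by all ingroup taxa — unites the whole ingroup.
C2: derived state '1' in Taxon D and Taxon W only — synapomorphy for {Taxon D, Taxon W}.
C3: derived state '1' in Taxon P only — an autapomorphy, so it tells us nothing about relationships among taxa.
C4: derived state '1' in Taxon D, Taxon P, and Taxon W only — synapomorphy for {Taxon D, Taxon P, Taxon W}.
C5 (derived state '1') is unique to Taxon T (autapomorphy; uninformative for grouping).
Most parsimonious ingroup topology: ((Taxon P,(Taxon D,Taxon W)),Taxon T).
Taxon T is sister to the clade containing all other ingroup taxa, so it is the earliest-diverging (most basal) ingroup lineage.

Taxon T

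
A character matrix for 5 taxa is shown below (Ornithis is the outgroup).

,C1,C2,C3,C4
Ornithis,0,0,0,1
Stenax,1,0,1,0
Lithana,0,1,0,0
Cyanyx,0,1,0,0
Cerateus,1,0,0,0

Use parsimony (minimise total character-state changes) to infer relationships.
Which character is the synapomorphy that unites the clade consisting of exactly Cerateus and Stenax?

Character polarity is set by the outgroup: the derived state is whichever differs from the outgroup's state, so for C4 the derived state is '0', and for the remaining characters it is '1'.
C1: derived state '1' in Cerateus and Stenax only — synapomorphy for {Cerateus, Stenax}.
C2 (derived state '1') is shared by Cyanyx and Lithana — a synapomorphy uniting that clade.
C3 (derived state '1') is unique to Stenax (autapomorphy; uninformative for grouping).
C4 (derived state '0') is shared by all ingroup taxa — unites the whole ingroup.
Most parsimonious ingroup topology: ((Stenax,Cerateus),(Lithana,Cyanyx)).
The clade {Cerateus, Stenax} is supported by C1: its derived state '1' occurs in exactly those taxa and in no other taxon (including the outgroup).

C1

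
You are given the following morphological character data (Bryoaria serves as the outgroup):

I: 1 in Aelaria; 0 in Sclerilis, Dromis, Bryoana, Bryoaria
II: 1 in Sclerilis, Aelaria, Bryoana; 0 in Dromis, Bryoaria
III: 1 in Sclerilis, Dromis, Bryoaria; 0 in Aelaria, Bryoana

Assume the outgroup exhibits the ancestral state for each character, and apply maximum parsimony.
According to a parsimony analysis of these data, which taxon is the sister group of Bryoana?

Character polarity is set by the outgroup: the derived state is whichever differs from the outgroup's state, so for III the derived state is '0', and for the remaining characters it is '1'.
I: derived state '1' in Aelaria only — an autapomorphy, so it tells us nothing about relationships among taxa.
II: derived state '1' in Aelaria, Bryoana, and Sclerilis only — synapomorphy for {Aelaria, Bryoana, Sclerilis}.
Only Aelaria and Bryoana show the derived state '0' for III, supporting them as a clade.
Most parsimonious ingroup topology: ((Sclerilis,(Bryoana,Aelaria)),Dromis).
Bryoana and Aelaria form a cherry on this tree, so they are sister taxa.

Aelaria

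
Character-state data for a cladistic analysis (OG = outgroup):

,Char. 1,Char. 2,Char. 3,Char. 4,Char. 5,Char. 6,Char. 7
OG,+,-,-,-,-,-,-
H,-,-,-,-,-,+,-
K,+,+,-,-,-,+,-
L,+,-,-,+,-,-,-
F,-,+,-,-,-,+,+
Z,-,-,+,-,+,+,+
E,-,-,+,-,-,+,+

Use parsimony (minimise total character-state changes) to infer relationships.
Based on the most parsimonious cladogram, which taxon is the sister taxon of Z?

Character polarity is set by the outgroup: the derived state is whichever differs from the outgroup's state, so for Char. 1 the derived state is '-', and for the remaining characters it is '+'.
Char. 1 (derived state '-') is shared by E, F, H, and Z — a synapomorphy uniting that clade.
Char. 2 groups F and K, which is incompatible with the clades supported by the remaining characters; treating it as convergent (homoplasy) costs fewer steps than any alternative tree.
Char. 3: derived state '+' in E and Z only — synapomorphy for {E, Z}.
Char. 4: derived state '+' in L only — an autapomorphy, so it tells us nothing about relationships among taxa.
Char. 5: derived state '+' in Z only — an autapomorphy, so it tells us nothing about relationships among taxa.
Char. 6: derived state '+' in E, F, H, K, and Z only — synapomorphy for {E, F, H, K, Z}.
Char. 7 (derived state '+') is shared by E, F, and Z — a synapomorphy uniting that clade.
Most parsimonious ingroup topology: (((H,(F,(Z,E))),K),L).
Z and E form a cherry on this tree, so they are sister taxa.

E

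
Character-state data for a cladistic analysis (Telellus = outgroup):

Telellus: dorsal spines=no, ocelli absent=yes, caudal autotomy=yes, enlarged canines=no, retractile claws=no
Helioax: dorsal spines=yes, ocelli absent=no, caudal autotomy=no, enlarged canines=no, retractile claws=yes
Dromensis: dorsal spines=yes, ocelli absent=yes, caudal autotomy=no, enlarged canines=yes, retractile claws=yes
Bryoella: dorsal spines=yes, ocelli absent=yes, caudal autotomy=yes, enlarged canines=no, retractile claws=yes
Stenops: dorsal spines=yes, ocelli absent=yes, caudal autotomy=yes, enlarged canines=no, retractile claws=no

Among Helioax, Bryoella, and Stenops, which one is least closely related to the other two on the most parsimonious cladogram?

Stenops

Character polarity is set by the outgroup: the derived state is whichever differs from the outgroup's state, so for ocelli absent, caudal autotomy the derived state is 'no', and for the remaining characters it is 'yes'.
All ingroup taxa share the derived state 'yes' for dorsal spines; it defines the ingroup but does not resolve relationships within it.
ocelli absent (derived state 'no') is unique to Helioax (autapomorphy; uninformative for grouping).
Only Dromensis and Helioax show the derived state 'no' for caudal autotomy, supporting them as a clade.
enlarged canines (derived state 'yes') is unique to Dromensis (autapomorphy; uninformative for grouping).
retractile claws: derived state 'yes' in Bryoella, Dromensis, and Helioax only — synapomorphy for {Bryoella, Dromensis, Helioax}.
Most parsimonious ingroup topology: (((Helioax,Dromensis),Bryoella),Stenops).
Bryoella and Helioax share a more recent common ancestor with each other than either does with Stenops, so Stenops is the least closely related of the three.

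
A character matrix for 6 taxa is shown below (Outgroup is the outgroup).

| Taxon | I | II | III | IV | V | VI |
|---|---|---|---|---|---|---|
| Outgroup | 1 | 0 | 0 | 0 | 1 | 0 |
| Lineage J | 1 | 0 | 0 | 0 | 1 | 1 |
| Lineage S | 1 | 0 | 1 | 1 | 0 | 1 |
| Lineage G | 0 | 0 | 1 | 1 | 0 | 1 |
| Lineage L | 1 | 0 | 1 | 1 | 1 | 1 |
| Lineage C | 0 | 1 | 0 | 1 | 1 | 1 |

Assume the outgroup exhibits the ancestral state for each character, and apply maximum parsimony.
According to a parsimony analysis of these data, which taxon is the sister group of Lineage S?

Character polarity is set by the outgroup: the derived state is whichever differs from the outgroup's state, so for I, V the derived state is '0', and for the remaining characters it is '1'.
I groups Lineage C and Lineage G, which is incompatible with the clades supported by the remaining characters; treating it as convergent (homoplasy) costs fewer steps than any alternative tree.
II (derived state '1') is unique to Lineage C (autapomorphy; uninformative for grouping).
III (derived state '1') is shared by Lineage G, Lineage L, and Lineage S — a synapomorphy uniting that clade.
IV: derived state '1' in Lineage C, Lineage G, Lineage L, and Lineage S only — synapomorphy for {Lineage C, Lineage G, Lineage L, Lineage S}.
V: derived state '0' in Lineage G and Lineage S only — synapomorphy for {Lineage G, Lineage S}.
VI (derived state '1') is shared by all ingroup taxa — unites the whole ingroup.
Most parsimonious ingroup topology: (Lineage J,(((Lineage S,Lineage G),Lineage L),Lineage C)).
Lineage S and Lineage G form a cherry on this tree, so they are sister taxa.

Lineage G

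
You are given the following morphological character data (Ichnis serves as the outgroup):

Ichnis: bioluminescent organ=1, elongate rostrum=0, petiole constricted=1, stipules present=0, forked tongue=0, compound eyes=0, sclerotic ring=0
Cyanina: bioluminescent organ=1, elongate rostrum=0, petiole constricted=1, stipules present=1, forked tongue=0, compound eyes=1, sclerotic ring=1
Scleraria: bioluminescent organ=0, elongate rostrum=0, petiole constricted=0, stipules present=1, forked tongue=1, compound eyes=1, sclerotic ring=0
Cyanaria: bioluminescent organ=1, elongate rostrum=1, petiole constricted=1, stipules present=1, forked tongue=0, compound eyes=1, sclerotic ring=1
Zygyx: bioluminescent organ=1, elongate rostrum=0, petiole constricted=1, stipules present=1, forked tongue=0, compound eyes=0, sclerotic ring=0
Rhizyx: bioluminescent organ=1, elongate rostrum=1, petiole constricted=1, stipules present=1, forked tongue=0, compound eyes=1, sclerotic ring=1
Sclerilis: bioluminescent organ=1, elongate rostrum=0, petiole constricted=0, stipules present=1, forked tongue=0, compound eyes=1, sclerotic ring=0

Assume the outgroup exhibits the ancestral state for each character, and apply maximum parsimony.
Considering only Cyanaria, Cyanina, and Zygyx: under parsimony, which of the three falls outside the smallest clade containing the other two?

Character polarity is set by the outgroup: the derived state is whichever differs from the outgroup's state, so for bioluminescent organ, petiole constricted the derived state is '0', and for the remaining characters it is '1'.
bioluminescent organ (derived state '0') is unique to Scleraria (autapomorphy; uninformative for grouping).
Only Cyanaria and Rhizyx show the derived state '1' for elongate rostrum, supporting them as a clade.
petiole constricted (derived state '0') is shared by Scleraria and Sclerilis — a synapomorphy uniting that clade.
stipules present (derived state '1') is shared by all ingroup taxa — unites the whole ingroup.
forked tongue: derived state '1' in Scleraria only — an autapomorphy, so it tells us nothing about relationships among taxa.
compound eyes (derived state '1') is shared by Cyanaria, Cyanina, Rhizyx, Scleraria, and Sclerilis — a synapomorphy uniting that clade.
sclerotic ring: derived state '1' in Cyanaria, Cyanina, and Rhizyx only — synapomorphy for {Cyanaria, Cyanina, Rhizyx}.
Most parsimonious ingroup topology: (((Cyanina,(Cyanaria,Rhizyx)),(Scleraria,Sclerilis)),Zygyx).
Cyanina and Cyanaria share a more recent common ancestor with each other than either does with Zygyx, so Zygyx is the least closely related of the three.

Zygyx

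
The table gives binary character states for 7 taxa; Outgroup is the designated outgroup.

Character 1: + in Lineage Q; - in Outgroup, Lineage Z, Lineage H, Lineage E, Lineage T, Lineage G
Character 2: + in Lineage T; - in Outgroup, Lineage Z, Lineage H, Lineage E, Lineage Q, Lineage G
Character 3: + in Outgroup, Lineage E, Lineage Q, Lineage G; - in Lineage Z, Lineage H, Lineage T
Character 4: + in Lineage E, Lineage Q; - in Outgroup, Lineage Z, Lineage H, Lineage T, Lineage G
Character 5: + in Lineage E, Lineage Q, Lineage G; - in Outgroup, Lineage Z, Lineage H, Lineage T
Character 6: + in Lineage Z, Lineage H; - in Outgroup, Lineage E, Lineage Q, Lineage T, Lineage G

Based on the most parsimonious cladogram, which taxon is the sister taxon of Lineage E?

Character polarity is set by the outgroup: the derived state is whichever differs from the outgroup's state, so for Character 3 the derived state is '-', and for the remaining characters it is '+'.
Character 1 (derived state '+') is unique to Lineage Q (autapomorphy; uninformative for grouping).
Character 2: derived state '+' in Lineage T only — an autapomorphy, so it tells us nothing about relationships among taxa.
Character 3: derived state '-' in Lineage H, Lineage T, and Lineage Z only — synapomorphy for {Lineage H, Lineage T, Lineage Z}.
Character 4: derived state '+' in Lineage E and Lineage Q only — synapomorphy for {Lineage E, Lineage Q}.
Character 5 (derived state '+') is shared by Lineage E, Lineage G, and Lineage Q — a synapomorphy uniting that clade.
Character 6 (derived state '+') is shared by Lineage H and Lineage Z — a synapomorphy uniting that clade.
Most parsimonious ingroup topology: (((Lineage Z,Lineage H),Lineage T),((Lineage E,Lineage Q),Lineage G)).
Lineage E and Lineage Q form a cherry on this tree, so they are sister taxa.

Lineage Q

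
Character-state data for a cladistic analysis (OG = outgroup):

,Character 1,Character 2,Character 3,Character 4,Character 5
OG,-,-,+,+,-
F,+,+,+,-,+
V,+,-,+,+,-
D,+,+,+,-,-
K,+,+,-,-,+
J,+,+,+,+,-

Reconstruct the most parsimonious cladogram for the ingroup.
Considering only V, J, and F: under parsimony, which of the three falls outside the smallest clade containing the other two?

V

Character polarity is set by the outgroup: the derived state is whichever differs from the outgroup's state, so for Character 3, Character 4 the derived state is '-', and for the remaining characters it is '+'.
All ingroup taxa share the derived state '+' for Character 1; it defines the ingroup but does not resolve relationships within it.
Character 2: derived state '+' in D, F, J, and K only — synapomorphy for {D, F, J, K}.
Character 3: derived state '-' in K only — an autapomorphy, so it tells us nothing about relationships among taxa.
Character 4: derived state '-' in D, F, and K only — synapomorphy for {D, F, K}.
Character 5: derived state '+' in F and K only — synapomorphy for {F, K}.
Most parsimonious ingroup topology: ((((F,K),D),J),V).
J and F share a more recent common ancestor with each other than either does with V, so V is the least closely related of the three.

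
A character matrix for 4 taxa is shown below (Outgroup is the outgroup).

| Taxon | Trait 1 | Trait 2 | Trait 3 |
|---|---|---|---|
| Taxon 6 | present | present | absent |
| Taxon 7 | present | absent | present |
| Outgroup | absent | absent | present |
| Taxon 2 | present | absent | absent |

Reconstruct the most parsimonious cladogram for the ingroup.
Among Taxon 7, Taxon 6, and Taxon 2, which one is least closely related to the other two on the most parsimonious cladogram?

Taxon 7

Character polarity is set by the outgroup: the derived state is whichever differs from the outgroup's state, so for Trait 3 the derived state is 'absent', and for the remaining characters it is 'present'.
All ingroup taxa share the derived state 'present' for Trait 1; it defines the ingroup but does not resolve relationships within it.
Trait 2: derived state 'present' in Taxon 6 only — an autapomorphy, so it tells us nothing about relationships among taxa.
Trait 3: derived state 'absent' in Taxon 2 and Taxon 6 only — synapomorphy for {Taxon 2, Taxon 6}.
Most parsimonious ingroup topology: ((Taxon 2,Taxon 6),Taxon 7).
Taxon 2 and Taxon 6 share a more recent common ancestor with each other than either does with Taxon 7, so Taxon 7 is the least closely related of the three.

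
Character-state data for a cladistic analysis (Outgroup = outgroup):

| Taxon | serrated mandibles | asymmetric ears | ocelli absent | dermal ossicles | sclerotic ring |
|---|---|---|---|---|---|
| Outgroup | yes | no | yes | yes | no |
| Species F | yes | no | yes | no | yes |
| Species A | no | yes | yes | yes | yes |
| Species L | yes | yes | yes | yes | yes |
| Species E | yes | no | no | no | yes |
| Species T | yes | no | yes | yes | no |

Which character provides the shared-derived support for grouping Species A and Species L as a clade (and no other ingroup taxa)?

Character polarity is set by the outgroup: the derived state is whichever differs from the outgroup's state, so for serrated mandibles, ocelli absent, dermal ossicles the derived state is 'no', and for the remaining characters it is 'yes'.
serrated mandibles (derived state 'no') is unique to Species A (autapomorphy; uninformative for grouping).
Only Species A and Species L show the derived state 'yes' for asymmetric ears, supporting them as a clade.
ocelli absent: derived state 'no' in Species E only — an autapomorphy, so it tells us nothing about relationships among taxa.
Only Species E and Species F show the derived state 'no' for dermal ossicles, supporting them as a clade.
sclerotic ring: derived state 'yes' in Species A, Species E, Species F, and Species L only — synapomorphy for {Species A, Species E, Species F, Species L}.
Most parsimonious ingroup topology: (((Species F,Species E),(Species A,Species L)),Species T).
The clade {Species A, Species L} is supported by asymmetric ears: its derived state 'yes' occurs in exactly those taxa and in no other taxon (including the outgroup).

asymmetric ears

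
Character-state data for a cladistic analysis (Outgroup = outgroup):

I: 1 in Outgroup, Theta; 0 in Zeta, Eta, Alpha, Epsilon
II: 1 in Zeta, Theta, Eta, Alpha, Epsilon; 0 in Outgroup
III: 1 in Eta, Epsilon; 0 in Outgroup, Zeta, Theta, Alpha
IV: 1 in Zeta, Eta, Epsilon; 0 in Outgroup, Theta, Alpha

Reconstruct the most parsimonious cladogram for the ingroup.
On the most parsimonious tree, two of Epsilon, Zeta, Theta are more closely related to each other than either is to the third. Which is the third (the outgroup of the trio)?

Theta

Character polarity is set by the outgroup: the derived state is whichever differs from the outgroup's state, so for I the derived state is '0', and for the remaining characters it is '1'.
I (derived state '0') is shared by Alpha, Epsilon, Eta, and Zeta — a synapomorphy uniting that clade.
II (derived state '1') is shared by all ingroup taxa — unites the whole ingroup.
Only Epsilon and Eta show the derived state '1' for III, supporting them as a clade.
IV (derived state '1') is shared by Epsilon, Eta, and Zeta — a synapomorphy uniting that clade.
Most parsimonious ingroup topology: (((Zeta,(Eta,Epsilon)),Alpha),Theta).
Zeta and Epsilon share a more recent common ancestor with each other than either does with Theta, so Theta is the least closely related of the three.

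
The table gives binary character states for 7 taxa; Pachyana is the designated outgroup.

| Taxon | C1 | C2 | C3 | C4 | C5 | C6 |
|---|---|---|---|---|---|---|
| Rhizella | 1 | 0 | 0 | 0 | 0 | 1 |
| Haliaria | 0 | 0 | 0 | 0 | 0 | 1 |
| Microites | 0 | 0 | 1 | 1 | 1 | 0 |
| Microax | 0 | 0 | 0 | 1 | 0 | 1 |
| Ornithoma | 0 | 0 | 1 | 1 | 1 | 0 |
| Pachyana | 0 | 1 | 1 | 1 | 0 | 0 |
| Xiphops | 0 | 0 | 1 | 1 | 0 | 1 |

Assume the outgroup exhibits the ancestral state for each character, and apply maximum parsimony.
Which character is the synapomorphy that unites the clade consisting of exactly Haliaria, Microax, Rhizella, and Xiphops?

Character polarity is set by the outgroup: the derived state is whichever differs from the outgroup's state, so for C2, C3, C4 the derived state is '0', and for the remaining characters it is '1'.
C1 (derived state '1') is unique to Rhizella (autapomorphy; uninformative for grouping).
C2 (derived state '0') is shared by all ingroup taxa — unites the whole ingroup.
C3 (derived state '0') is shared by Haliaria, Microax, and Rhizella — a synapomorphy uniting that clade.
C4: derived state '0' in Haliaria and Rhizella only — synapomorphy for {Haliaria, Rhizella}.
C5 (derived state '1') is shared by Microites and Ornithoma — a synapomorphy uniting that clade.
Only Haliaria, Microax, Rhizella, and Xiphops show the derived state '1' for C6, supporting them as a clade.
Most parsimonious ingroup topology: (((Microax,(Rhizella,Haliaria)),Xiphops),(Ornithoma,Microites)).
The clade {Haliaria, Microax, Rhizella, Xiphops} is supported by C6: its derived state '1' occurs in exactly those taxa and in no other taxon (including the outgroup).

C6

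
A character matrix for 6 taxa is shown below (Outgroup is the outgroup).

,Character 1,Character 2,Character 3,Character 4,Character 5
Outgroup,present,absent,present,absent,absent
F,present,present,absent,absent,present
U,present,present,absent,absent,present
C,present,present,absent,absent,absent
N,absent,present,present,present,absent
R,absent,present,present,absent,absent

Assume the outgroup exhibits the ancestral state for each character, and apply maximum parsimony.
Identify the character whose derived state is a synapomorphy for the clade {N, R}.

Character 1

Character polarity is set by the outgroup: the derived state is whichever differs from the outgroup's state, so for Character 1, Character 3 the derived state is 'absent', and for the remaining characters it is 'present'.
Only N and R show the derived state 'absent' for Character 1, supporting them as a clade.
Character 2 (derived state 'present') is shared by all ingroup taxa — unites the whole ingroup.
Character 3 (derived state 'absent') is shared by C, F, and U — a synapomorphy uniting that clade.
Character 4: derived state 'present' in N only — an autapomorphy, so it tells us nothing about relationships among taxa.
Only F and U show the derived state 'present' for Character 5, supporting them as a clade.
Most parsimonious ingroup topology: (((F,U),C),(N,R)).
The clade {N, R} is supported by Character 1: its derived state 'absent' occurs in exactly those taxa and in no other taxon (including the outgroup).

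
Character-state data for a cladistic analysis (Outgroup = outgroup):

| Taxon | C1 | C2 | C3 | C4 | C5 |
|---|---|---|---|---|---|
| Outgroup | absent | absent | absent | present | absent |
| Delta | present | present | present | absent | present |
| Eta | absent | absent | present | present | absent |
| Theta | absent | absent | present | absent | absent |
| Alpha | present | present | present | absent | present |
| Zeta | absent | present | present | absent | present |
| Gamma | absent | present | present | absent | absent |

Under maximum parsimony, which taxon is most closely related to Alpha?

Delta

Character polarity is set by the outgroup: the derived state is whichever differs from the outgroup's state, so for C4 the derived state is 'absent', and for the remaining characters it is 'present'.
C1: derived state 'present' in Alpha and Delta only — synapomorphy for {Alpha, Delta}.
C2 (derived state 'present') is shared by Alpha, Delta, Gamma, and Zeta — a synapomorphy uniting that clade.
C3 (derived state 'present') is shared by all ingroup taxa — unites the whole ingroup.
C4 (derived state 'absent') is shared by Alpha, Delta, Gamma, Theta, and Zeta — a synapomorphy uniting that clade.
C5 (derived state 'present') is shared by Alpha, Delta, and Zeta — a synapomorphy uniting that clade.
Most parsimonious ingroup topology: (((((Delta,Alpha),Zeta),Gamma),Theta),Eta).
Alpha and Delta form a cherry on this tree, so they are sister taxa.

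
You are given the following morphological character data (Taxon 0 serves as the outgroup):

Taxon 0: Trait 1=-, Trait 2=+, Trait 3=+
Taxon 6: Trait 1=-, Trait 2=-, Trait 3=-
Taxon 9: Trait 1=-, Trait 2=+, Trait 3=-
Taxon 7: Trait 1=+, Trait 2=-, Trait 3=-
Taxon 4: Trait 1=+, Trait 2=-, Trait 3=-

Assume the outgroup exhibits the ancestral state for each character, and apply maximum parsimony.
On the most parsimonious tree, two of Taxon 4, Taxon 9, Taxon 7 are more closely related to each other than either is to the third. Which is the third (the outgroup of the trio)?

Character polarity is set by the outgroup: the derived state is whichever differs from the outgroup's state, so for Trait 2, Trait 3 the derived state is '-', and for the remaining characters it is '+'.
Only Taxon 4 and Taxon 7 show the derived state '+' for Trait 1, supporting them as a clade.
Trait 2: derived state '-' in Taxon 4, Taxon 6, and Taxon 7 only — synapomorphy for {Taxon 4, Taxon 6, Taxon 7}.
Trait 3 (derived state '-') is shared by all ingroup taxa — unites the whole ingroup.
Most parsimonious ingroup topology: ((Taxon 6,(Taxon 7,Taxon 4)),Taxon 9).
Taxon 7 and Taxon 4 share a more recent common ancestor with each other than either does with Taxon 9, so Taxon 9 is the least closely related of the three.

Taxon 9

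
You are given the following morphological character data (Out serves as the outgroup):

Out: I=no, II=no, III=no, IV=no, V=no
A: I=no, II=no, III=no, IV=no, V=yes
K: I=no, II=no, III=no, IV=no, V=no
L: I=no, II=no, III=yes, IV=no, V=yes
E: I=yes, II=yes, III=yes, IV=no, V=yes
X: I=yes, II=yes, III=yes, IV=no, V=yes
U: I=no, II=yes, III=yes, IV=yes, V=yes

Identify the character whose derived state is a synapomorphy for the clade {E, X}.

I

The outgroup has state 'no' for every character, so 'yes' is the derived state throughout.
Only E and X show the derived state 'yes' for I, supporting them as a clade.
Only E, U, and X show the derived state 'yes' for II, supporting them as a clade.
III (derived state 'yes') is shared by E, L, U, and X — a synapomorphy uniting that clade.
IV (derived state 'yes') is unique to U (autapomorphy; uninformative for grouping).
V: derived state 'yes' in A, E, L, U, and X only — synapomorphy for {A, E, L, U, X}.
Most parsimonious ingroup topology: ((A,(L,((E,X),U))),K).
The clade {E, X} is supported by I: its derived state 'yes' occurs in exactly those taxa and in no other taxon (including the outgroup).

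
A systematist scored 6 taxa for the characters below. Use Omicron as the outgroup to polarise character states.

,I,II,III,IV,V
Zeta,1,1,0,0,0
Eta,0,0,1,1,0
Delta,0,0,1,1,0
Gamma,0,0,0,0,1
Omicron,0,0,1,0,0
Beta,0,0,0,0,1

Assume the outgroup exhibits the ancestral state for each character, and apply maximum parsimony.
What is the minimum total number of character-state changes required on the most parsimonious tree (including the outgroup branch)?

5

Character polarity is set by the outgroup: the derived state is whichever differs from the outgroup's state, so for III the derived state is '0', and for the remaining characters it is '1'.
I (derived state '1') is unique to Zeta (autapomorphy; uninformative for grouping).
II (derived state '1') is unique to Zeta (autapomorphy; uninformative for grouping).
Only Beta, Gamma, and Zeta show the derived state '0' for III, supporting them as a clade.
IV (derived state '1') is shared by Delta and Eta — a synapomorphy uniting that clade.
V (derived state '1') is shared by Beta and Gamma — a synapomorphy uniting that clade.
Most parsimonious ingroup topology: ((Zeta,(Beta,Gamma)),(Eta,Delta)).
Changes per character on this tree: I: 1; II: 1; III: 1; IV: 1; V: 1.
Total = 5.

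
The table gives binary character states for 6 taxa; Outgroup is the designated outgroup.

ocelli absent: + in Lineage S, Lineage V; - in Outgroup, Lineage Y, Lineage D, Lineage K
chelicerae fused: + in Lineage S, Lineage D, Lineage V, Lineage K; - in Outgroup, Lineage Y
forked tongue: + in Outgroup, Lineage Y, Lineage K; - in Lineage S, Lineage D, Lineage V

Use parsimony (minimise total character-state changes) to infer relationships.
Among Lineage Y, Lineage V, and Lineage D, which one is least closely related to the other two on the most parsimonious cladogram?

Character polarity is set by the outgroup: the derived state is whichever differs from the outgroup's state, so for forked tongue the derived state is '-', and for the remaining characters it is '+'.
ocelli absent (derived state '+') is shared by Lineage S and Lineage V — a synapomorphy uniting that clade.
Only Lineage D, Lineage K, Lineage S, and Lineage V show the derived state '+' for chelicerae fused, supporting them as a clade.
Only Lineage D, Lineage S, and Lineage V show the derived state '-' for forked tongue, supporting them as a clade.
Most parsimonious ingroup topology: ((((Lineage S,Lineage V),Lineage D),Lineage K),Lineage Y).
Lineage D and Lineage V share a more recent common ancestor with each other than either does with Lineage Y, so Lineage Y is the least closely related of the three.

Lineage Y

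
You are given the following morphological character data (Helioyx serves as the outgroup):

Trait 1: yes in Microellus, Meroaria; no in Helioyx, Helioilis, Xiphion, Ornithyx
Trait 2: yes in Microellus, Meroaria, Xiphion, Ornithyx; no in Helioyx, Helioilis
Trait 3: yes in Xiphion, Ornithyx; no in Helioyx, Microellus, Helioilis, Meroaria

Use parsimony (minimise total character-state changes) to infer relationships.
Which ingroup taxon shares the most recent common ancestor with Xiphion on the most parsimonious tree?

Ornithyx

The outgroup has state 'no' for every character, so 'yes' is the derived state throughout.
Trait 1: derived state 'yes' in Meroaria and Microellus only — synapomorphy for {Meroaria, Microellus}.
Trait 2 (derived state 'yes') is shared by Meroaria, Microellus, Ornithyx, and Xiphion — a synapomorphy uniting that clade.
Trait 3 (derived state 'yes') is shared by Ornithyx and Xiphion — a synapomorphy uniting that clade.
Most parsimonious ingroup topology: (Helioilis,((Microellus,Meroaria),(Xiphion,Ornithyx))).
Xiphion and Ornithyx form a cherry on this tree, so they are sister taxa.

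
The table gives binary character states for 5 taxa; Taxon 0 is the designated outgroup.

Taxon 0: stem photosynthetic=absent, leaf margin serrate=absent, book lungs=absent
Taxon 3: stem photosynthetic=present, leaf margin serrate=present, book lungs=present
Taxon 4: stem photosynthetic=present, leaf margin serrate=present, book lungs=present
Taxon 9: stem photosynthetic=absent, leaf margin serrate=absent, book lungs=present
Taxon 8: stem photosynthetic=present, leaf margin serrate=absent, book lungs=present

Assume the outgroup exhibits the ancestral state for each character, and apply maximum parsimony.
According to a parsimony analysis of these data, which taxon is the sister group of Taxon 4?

The outgroup has state 'absent' for every character, so 'present' is the derived state throughout.
Only Taxon 3, Taxon 4, and Taxon 8 show the derived state 'present' for stem photosynthetic, supporting them as a clade.
leaf margin serrate (derived state 'present') is shared by Taxon 3 and Taxon 4 — a synapomorphy uniting that clade.
All ingroup taxa share the derived state 'present' for book lungs; it defines the ingroup but does not resolve relationships within it.
Most parsimonious ingroup topology: (((Taxon 3,Taxon 4),Taxon 8),Taxon 9).
Taxon 4 and Taxon 3 form a cherry on this tree, so they are sister taxa.

Taxon 3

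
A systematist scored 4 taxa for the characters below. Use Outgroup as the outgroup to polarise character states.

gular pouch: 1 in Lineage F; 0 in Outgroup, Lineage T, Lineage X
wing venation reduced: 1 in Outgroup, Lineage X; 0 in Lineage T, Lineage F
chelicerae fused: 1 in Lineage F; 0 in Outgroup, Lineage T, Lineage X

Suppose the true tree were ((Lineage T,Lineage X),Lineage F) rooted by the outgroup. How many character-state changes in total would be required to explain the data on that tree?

Map each character onto ((Lineage T,Lineage X),Lineage F) (rooted by Outgroup) and count the minimum state changes it requires (Fitch parsimony):
gular pouch: 1; wing venation reduced: 2; chelicerae fused: 1.
Total tree length = 4.

4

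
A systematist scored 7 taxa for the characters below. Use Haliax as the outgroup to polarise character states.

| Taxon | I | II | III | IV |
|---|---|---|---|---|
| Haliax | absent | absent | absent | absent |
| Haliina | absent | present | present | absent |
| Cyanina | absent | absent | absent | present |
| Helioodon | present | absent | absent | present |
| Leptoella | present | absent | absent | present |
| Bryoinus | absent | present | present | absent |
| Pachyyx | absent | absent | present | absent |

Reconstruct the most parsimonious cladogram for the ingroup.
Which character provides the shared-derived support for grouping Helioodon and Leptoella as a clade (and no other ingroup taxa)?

The outgroup has state 'absent' for every character, so 'present' is the derived state throughout.
Only Helioodon and Leptoella show the derived state 'present' for I, supporting them as a clade.
II: derived state 'present' in Bryoinus and Haliina only — synapomorphy for {Bryoinus, Haliina}.
III (derived state 'present') is shared by Bryoinus, Haliina, and Pachyyx — a synapomorphy uniting that clade.
Only Cyanina, Helioodon, and Leptoella show the derived state 'present' for IV, supporting them as a clade.
Most parsimonious ingroup topology: (((Haliina,Bryoinus),Pachyyx),(Cyanina,(Helioodon,Leptoella))).
The clade {Helioodon, Leptoella} is supported by I: its derived state 'present' occurs in exactly those taxa and in no other taxon (including the outgroup).

I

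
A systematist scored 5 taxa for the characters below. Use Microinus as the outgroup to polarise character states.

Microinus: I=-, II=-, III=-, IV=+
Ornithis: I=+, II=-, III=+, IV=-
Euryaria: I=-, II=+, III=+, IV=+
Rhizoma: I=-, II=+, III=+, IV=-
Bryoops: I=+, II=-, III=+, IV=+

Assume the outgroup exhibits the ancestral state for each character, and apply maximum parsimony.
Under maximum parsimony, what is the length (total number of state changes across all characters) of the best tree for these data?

5

Character polarity is set by the outgroup: the derived state is whichever differs from the outgroup's state, so for IV the derived state is '-', and for the remaining characters it is '+'.
I (derived state '+') is shared by Bryoops and Ornithis — a synapomorphy uniting that clade.
II: derived state '+' in Euryaria and Rhizoma only — synapomorphy for {Euryaria, Rhizoma}.
III (derived state '+') is shared by all ingroup taxa — unites the whole ingroup.
IV (state '-') occurs in Ornithis and Rhizoma but conflicts with the nesting implied by the other characters — most parsimoniously interpreted as homoplasy.
Most parsimonious ingroup topology: ((Ornithis,Bryoops),(Euryaria,Rhizoma)).
Changes per character on this tree: I: 1; II: 1; III: 1; IV: 2.
Total = 5.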